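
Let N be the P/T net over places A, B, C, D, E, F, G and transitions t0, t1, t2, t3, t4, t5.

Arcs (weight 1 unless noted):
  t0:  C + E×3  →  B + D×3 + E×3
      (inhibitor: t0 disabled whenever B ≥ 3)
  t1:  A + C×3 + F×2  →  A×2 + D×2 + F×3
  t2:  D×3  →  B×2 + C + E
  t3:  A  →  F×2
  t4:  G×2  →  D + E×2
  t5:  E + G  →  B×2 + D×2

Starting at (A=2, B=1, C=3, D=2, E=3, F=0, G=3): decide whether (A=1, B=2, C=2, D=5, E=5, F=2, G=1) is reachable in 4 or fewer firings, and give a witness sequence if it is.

depth 0: 1 marking
depth 1: 5 markings reached so far
depth 2: 18 markings reached so far
depth 3: 43 markings reached so far
depth 4: 82 markings reached so far
target is not among the 82 markings reachable within 4 steps

NO — not reachable within 4 firings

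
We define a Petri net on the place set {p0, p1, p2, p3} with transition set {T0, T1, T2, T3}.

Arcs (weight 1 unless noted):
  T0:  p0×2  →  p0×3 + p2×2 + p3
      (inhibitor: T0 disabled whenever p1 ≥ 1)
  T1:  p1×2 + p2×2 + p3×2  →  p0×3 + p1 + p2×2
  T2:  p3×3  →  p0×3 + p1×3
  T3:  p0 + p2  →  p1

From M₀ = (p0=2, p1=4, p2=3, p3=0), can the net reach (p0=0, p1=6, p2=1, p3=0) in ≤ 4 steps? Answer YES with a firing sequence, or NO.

YES — reachable via ⟨T3, T3⟩ (2 firings)

step 1: fire T3:  (p0=2, p1=4, p2=3, p3=0) → (p0=1, p1=5, p2=2, p3=0)
step 2: fire T3:  (p0=1, p1=5, p2=2, p3=0) → (p0=0, p1=6, p2=1, p3=0)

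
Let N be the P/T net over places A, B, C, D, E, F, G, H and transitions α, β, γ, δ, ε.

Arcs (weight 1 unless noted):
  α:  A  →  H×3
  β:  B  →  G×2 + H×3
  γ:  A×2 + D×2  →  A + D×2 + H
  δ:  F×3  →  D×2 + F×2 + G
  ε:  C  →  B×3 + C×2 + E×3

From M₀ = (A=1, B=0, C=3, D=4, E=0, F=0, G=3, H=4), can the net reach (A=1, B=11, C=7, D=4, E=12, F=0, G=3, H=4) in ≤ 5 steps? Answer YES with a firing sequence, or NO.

depth 0: 1 marking
depth 1: 3 markings reached so far
depth 2: 6 markings reached so far
depth 3: 11 markings reached so far
depth 4: 18 markings reached so far
depth 5: 26 markings reached so far
target is not among the 26 markings reachable within 5 steps

NO — not reachable within 5 firings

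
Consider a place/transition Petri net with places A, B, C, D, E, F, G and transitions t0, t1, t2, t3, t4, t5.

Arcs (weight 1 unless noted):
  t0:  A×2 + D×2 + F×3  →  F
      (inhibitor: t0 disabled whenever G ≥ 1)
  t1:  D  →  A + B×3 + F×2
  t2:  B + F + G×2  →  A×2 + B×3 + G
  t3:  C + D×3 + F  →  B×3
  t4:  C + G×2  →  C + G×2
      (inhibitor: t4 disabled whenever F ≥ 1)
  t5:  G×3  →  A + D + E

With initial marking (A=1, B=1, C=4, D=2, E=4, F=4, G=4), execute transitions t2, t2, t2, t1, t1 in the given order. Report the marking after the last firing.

step 1: fire t2:  (A=1, B=1, C=4, D=2, E=4, F=4, G=4) → (A=3, B=3, C=4, D=2, E=4, F=3, G=3)
step 2: fire t2:  (A=3, B=3, C=4, D=2, E=4, F=3, G=3) → (A=5, B=5, C=4, D=2, E=4, F=2, G=2)
step 3: fire t2:  (A=5, B=5, C=4, D=2, E=4, F=2, G=2) → (A=7, B=7, C=4, D=2, E=4, F=1, G=1)
step 4: fire t1:  (A=7, B=7, C=4, D=2, E=4, F=1, G=1) → (A=8, B=10, C=4, D=1, E=4, F=3, G=1)
step 5: fire t1:  (A=8, B=10, C=4, D=1, E=4, F=3, G=1) → (A=9, B=13, C=4, D=0, E=4, F=5, G=1)

(A=9, B=13, C=4, D=0, E=4, F=5, G=1)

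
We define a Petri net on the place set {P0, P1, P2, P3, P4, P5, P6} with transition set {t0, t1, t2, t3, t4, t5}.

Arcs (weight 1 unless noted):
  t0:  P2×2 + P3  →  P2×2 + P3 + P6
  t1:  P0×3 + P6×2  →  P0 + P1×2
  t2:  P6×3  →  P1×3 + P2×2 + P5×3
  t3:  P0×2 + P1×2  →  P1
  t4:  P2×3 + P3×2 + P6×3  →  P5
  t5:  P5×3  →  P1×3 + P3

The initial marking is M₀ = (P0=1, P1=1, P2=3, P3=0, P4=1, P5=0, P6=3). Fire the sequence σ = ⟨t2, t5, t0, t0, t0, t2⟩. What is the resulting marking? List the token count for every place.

(P0=1, P1=10, P2=7, P3=1, P4=1, P5=3, P6=0)

step 1: fire t2:  (P0=1, P1=1, P2=3, P3=0, P4=1, P5=0, P6=3) → (P0=1, P1=4, P2=5, P3=0, P4=1, P5=3, P6=0)
step 2: fire t5:  (P0=1, P1=4, P2=5, P3=0, P4=1, P5=3, P6=0) → (P0=1, P1=7, P2=5, P3=1, P4=1, P5=0, P6=0)
step 3: fire t0:  (P0=1, P1=7, P2=5, P3=1, P4=1, P5=0, P6=0) → (P0=1, P1=7, P2=5, P3=1, P4=1, P5=0, P6=1)
step 4: fire t0:  (P0=1, P1=7, P2=5, P3=1, P4=1, P5=0, P6=1) → (P0=1, P1=7, P2=5, P3=1, P4=1, P5=0, P6=2)
step 5: fire t0:  (P0=1, P1=7, P2=5, P3=1, P4=1, P5=0, P6=2) → (P0=1, P1=7, P2=5, P3=1, P4=1, P5=0, P6=3)
step 6: fire t2:  (P0=1, P1=7, P2=5, P3=1, P4=1, P5=0, P6=3) → (P0=1, P1=10, P2=7, P3=1, P4=1, P5=3, P6=0)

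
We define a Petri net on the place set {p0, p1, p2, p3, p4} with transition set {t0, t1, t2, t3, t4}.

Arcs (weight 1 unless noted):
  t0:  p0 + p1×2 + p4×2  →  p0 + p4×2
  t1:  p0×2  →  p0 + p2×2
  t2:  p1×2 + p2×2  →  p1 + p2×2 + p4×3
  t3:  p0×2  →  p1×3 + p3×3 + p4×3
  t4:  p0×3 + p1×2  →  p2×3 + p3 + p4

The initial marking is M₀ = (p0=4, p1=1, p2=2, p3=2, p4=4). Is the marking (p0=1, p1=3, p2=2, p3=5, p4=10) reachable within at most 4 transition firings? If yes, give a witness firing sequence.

depth 0: 1 marking
depth 1: 3 markings reached so far
depth 2: 8 markings reached so far
depth 3: 17 markings reached so far
depth 4: 26 markings reached so far
target is not among the 26 markings reachable within 4 steps

NO — not reachable within 4 firings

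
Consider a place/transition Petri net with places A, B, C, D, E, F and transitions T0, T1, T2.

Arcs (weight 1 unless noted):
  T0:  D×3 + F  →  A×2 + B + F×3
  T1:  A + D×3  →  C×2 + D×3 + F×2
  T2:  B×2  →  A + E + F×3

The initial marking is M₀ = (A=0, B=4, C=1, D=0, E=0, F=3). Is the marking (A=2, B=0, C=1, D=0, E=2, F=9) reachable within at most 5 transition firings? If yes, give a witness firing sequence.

YES — reachable via ⟨T2, T2⟩ (2 firings)

step 1: fire T2:  (A=0, B=4, C=1, D=0, E=0, F=3) → (A=1, B=2, C=1, D=0, E=1, F=6)
step 2: fire T2:  (A=1, B=2, C=1, D=0, E=1, F=6) → (A=2, B=0, C=1, D=0, E=2, F=9)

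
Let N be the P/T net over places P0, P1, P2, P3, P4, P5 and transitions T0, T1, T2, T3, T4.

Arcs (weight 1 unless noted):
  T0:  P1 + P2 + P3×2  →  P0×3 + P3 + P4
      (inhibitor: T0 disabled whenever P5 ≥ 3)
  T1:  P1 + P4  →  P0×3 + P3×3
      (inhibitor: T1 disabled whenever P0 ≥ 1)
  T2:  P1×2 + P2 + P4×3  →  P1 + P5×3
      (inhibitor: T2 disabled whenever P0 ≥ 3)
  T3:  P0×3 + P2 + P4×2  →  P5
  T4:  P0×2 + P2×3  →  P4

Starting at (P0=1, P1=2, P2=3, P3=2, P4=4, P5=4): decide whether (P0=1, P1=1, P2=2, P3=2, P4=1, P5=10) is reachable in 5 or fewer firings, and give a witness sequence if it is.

NO — not reachable within 5 firings

depth 0: 1 marking
depth 1: 2 markings reached so far
depth 2: 2 markings reached so far
(frontier empty at depth 2; search complete)
target is not among the 2 markings reachable within 5 steps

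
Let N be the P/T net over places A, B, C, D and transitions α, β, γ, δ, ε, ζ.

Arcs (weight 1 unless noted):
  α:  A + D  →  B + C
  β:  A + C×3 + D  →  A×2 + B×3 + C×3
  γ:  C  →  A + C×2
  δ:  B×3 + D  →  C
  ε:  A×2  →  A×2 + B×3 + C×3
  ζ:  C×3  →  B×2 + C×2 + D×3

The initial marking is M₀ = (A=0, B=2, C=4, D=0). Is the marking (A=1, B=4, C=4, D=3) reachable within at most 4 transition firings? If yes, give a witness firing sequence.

step 1: fire γ:  (A=0, B=2, C=4, D=0) → (A=1, B=2, C=5, D=0)
step 2: fire ζ:  (A=1, B=2, C=5, D=0) → (A=1, B=4, C=4, D=3)

YES — reachable via ⟨γ, ζ⟩ (2 firings)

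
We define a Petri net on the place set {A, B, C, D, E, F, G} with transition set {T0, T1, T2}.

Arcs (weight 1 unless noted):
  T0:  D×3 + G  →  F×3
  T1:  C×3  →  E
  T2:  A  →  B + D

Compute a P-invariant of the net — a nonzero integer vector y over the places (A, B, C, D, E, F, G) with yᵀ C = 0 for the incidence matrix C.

y = (A:1, B:1, C:0, D:0, E:0, F:0, G:0)

Incidence matrix C (rows=places, cols=transitions):
       T0   T1   T2
    A   0    0   -1
    B   0    0    1
    C   0   -3    0
    D  -3    0    1
    E   0    1    0
    F   3    0    0
    G  -1    0    0

Candidate y = [1, 1, 0, 0, 0, 0, 0]; check y·C column-wise:
  col T0: 1·0 + 1·0 + 0·-3 + 0·3 + 0·-1 = 0
  col T1: 1·0 + 1·0 + 0·-3 + 0·1 = 0
  col T2: 1·-1 + 1·1 + 0·1 = 0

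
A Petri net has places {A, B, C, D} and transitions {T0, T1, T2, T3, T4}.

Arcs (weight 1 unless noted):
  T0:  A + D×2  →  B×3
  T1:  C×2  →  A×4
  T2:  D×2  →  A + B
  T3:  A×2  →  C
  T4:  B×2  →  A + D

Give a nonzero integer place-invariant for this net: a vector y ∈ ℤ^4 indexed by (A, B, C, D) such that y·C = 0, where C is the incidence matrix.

y = (A:1, B:1, C:2, D:1)

Incidence matrix C (rows=places, cols=transitions):
       T0   T1   T2   T3   T4
    A  -1    4    1   -2    1
    B   3    0    1    0   -2
    C   0   -2    0    1    0
    D  -2    0   -2    0    1

Candidate y = [1, 1, 2, 1]; check y·C column-wise:
  col T0: 1·-1 + 1·3 + 2·0 + 1·-2 = 0
  col T1: 1·4 + 1·0 + 2·-2 + 1·0 = 0
  col T2: 1·1 + 1·1 + 2·0 + 1·-2 = 0
  col T3: 1·-2 + 1·0 + 2·1 + 1·0 = 0
  col T4: 1·1 + 1·-2 + 2·0 + 1·1 = 0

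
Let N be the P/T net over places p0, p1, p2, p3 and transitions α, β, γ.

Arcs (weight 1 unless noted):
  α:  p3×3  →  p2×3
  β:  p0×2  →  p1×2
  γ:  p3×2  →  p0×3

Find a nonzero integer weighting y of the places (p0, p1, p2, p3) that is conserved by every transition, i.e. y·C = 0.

Incidence matrix C (rows=places, cols=transitions):
        α    β    γ
   p0   0   -2    3
   p1   0    2    0
   p2   3    0    0
   p3  -3    0   -2

Candidate y = [2, 2, 3, 3]; check y·C column-wise:
  col α: 2·0 + 2·0 + 3·3 + 3·-3 = 0
  col β: 2·-2 + 2·2 + 3·0 + 3·0 = 0
  col γ: 2·3 + 2·0 + 3·0 + 3·-2 = 0

y = (p0:2, p1:2, p2:3, p3:3)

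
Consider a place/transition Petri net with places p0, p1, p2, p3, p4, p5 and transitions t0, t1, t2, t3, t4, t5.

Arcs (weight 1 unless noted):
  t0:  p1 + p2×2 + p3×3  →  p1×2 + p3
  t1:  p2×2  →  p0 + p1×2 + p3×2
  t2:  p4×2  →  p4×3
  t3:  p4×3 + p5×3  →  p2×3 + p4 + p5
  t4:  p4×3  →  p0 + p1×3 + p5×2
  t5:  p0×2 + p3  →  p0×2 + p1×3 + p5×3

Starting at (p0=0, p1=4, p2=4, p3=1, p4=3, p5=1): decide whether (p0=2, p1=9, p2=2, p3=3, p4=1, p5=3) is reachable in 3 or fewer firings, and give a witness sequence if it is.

step 1: fire t1:  (p0=0, p1=4, p2=4, p3=1, p4=3, p5=1) → (p0=1, p1=6, p2=2, p3=3, p4=3, p5=1)
step 2: fire t2:  (p0=1, p1=6, p2=2, p3=3, p4=3, p5=1) → (p0=1, p1=6, p2=2, p3=3, p4=4, p5=1)
step 3: fire t4:  (p0=1, p1=6, p2=2, p3=3, p4=4, p5=1) → (p0=2, p1=9, p2=2, p3=3, p4=1, p5=3)

YES — reachable via ⟨t1, t2, t4⟩ (3 firings)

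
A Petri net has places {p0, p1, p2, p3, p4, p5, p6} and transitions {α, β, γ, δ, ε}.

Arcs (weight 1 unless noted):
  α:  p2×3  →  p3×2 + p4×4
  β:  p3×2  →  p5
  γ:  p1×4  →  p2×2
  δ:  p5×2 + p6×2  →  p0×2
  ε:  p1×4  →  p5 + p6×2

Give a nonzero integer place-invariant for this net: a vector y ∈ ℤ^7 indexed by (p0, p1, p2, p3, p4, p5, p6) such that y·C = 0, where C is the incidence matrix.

y = (p0:8, p1:2, p2:4, p3:4, p4:1, p5:8, p6:0)

Incidence matrix C (rows=places, cols=transitions):
        α    β    γ    δ    ε
   p0   0    0    0    2    0
   p1   0    0   -4    0   -4
   p2  -3    0    2    0    0
   p3   2   -2    0    0    0
   p4   4    0    0    0    0
   p5   0    1    0   -2    1
   p6   0    0    0   -2    2

Candidate y = [8, 2, 4, 4, 1, 8, 0]; check y·C column-wise:
  col α: 8·0 + 2·0 + 4·-3 + 4·2 + 1·4 + 8·0 = 0
  col β: 8·0 + 2·0 + 4·0 + 4·-2 + 1·0 + 8·1 = 0
  col γ: 8·0 + 2·-4 + 4·2 + 4·0 + 1·0 + 8·0 = 0
  col δ: 8·2 + 2·0 + 4·0 + 4·0 + 1·0 + 8·-2 + 0·-2 = 0
  col ε: 8·0 + 2·-4 + 4·0 + 4·0 + 1·0 + 8·1 + 0·2 = 0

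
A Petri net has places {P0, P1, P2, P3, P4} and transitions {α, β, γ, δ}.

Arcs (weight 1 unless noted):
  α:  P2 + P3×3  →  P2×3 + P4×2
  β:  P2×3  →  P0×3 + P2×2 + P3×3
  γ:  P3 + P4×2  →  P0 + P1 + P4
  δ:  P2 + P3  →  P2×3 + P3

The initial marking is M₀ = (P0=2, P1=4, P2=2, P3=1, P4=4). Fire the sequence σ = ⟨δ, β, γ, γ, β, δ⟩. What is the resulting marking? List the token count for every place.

(P0=10, P1=6, P2=4, P3=5, P4=2)

step 1: fire δ:  (P0=2, P1=4, P2=2, P3=1, P4=4) → (P0=2, P1=4, P2=4, P3=1, P4=4)
step 2: fire β:  (P0=2, P1=4, P2=4, P3=1, P4=4) → (P0=5, P1=4, P2=3, P3=4, P4=4)
step 3: fire γ:  (P0=5, P1=4, P2=3, P3=4, P4=4) → (P0=6, P1=5, P2=3, P3=3, P4=3)
step 4: fire γ:  (P0=6, P1=5, P2=3, P3=3, P4=3) → (P0=7, P1=6, P2=3, P3=2, P4=2)
step 5: fire β:  (P0=7, P1=6, P2=3, P3=2, P4=2) → (P0=10, P1=6, P2=2, P3=5, P4=2)
step 6: fire δ:  (P0=10, P1=6, P2=2, P3=5, P4=2) → (P0=10, P1=6, P2=4, P3=5, P4=2)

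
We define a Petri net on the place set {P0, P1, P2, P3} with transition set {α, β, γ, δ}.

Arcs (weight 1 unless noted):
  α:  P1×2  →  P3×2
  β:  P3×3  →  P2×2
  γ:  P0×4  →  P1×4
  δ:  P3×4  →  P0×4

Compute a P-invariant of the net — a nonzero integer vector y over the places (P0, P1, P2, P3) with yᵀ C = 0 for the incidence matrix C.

y = (P0:2, P1:2, P2:3, P3:2)

Incidence matrix C (rows=places, cols=transitions):
        α    β    γ    δ
   P0   0    0   -4    4
   P1  -2    0    4    0
   P2   0    2    0    0
   P3   2   -3    0   -4

Candidate y = [2, 2, 3, 2]; check y·C column-wise:
  col α: 2·0 + 2·-2 + 3·0 + 2·2 = 0
  col β: 2·0 + 2·0 + 3·2 + 2·-3 = 0
  col γ: 2·-4 + 2·4 + 3·0 + 2·0 = 0
  col δ: 2·4 + 2·0 + 3·0 + 2·-4 = 0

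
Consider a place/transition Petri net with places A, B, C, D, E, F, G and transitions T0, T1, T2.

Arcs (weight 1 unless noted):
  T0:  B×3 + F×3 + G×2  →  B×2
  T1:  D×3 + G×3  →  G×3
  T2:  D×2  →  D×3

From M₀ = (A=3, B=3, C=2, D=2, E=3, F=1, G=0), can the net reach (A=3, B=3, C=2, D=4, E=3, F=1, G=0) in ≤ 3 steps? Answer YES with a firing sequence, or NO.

step 1: fire T2:  (A=3, B=3, C=2, D=2, E=3, F=1, G=0) → (A=3, B=3, C=2, D=3, E=3, F=1, G=0)
step 2: fire T2:  (A=3, B=3, C=2, D=3, E=3, F=1, G=0) → (A=3, B=3, C=2, D=4, E=3, F=1, G=0)

YES — reachable via ⟨T2, T2⟩ (2 firings)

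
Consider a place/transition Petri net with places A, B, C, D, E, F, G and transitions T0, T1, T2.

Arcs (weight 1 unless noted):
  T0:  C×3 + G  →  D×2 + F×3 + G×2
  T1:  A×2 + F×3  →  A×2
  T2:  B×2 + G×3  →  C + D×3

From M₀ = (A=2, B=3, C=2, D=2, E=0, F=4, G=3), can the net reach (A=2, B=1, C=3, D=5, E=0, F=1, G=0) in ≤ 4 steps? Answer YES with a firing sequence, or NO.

YES — reachable via ⟨T1, T2⟩ (2 firings)

step 1: fire T1:  (A=2, B=3, C=2, D=2, E=0, F=4, G=3) → (A=2, B=3, C=2, D=2, E=0, F=1, G=3)
step 2: fire T2:  (A=2, B=3, C=2, D=2, E=0, F=1, G=3) → (A=2, B=1, C=3, D=5, E=0, F=1, G=0)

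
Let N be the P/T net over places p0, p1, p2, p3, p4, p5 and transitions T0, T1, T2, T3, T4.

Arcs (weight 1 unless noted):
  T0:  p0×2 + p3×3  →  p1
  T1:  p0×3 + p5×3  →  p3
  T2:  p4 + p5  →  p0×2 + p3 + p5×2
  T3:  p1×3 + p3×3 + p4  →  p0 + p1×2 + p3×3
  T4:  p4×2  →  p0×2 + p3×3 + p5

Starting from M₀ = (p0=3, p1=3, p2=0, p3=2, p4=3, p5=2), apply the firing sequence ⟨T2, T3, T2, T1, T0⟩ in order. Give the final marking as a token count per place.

step 1: fire T2:  (p0=3, p1=3, p2=0, p3=2, p4=3, p5=2) → (p0=5, p1=3, p2=0, p3=3, p4=2, p5=3)
step 2: fire T3:  (p0=5, p1=3, p2=0, p3=3, p4=2, p5=3) → (p0=6, p1=2, p2=0, p3=3, p4=1, p5=3)
step 3: fire T2:  (p0=6, p1=2, p2=0, p3=3, p4=1, p5=3) → (p0=8, p1=2, p2=0, p3=4, p4=0, p5=4)
step 4: fire T1:  (p0=8, p1=2, p2=0, p3=4, p4=0, p5=4) → (p0=5, p1=2, p2=0, p3=5, p4=0, p5=1)
step 5: fire T0:  (p0=5, p1=2, p2=0, p3=5, p4=0, p5=1) → (p0=3, p1=3, p2=0, p3=2, p4=0, p5=1)

(p0=3, p1=3, p2=0, p3=2, p4=0, p5=1)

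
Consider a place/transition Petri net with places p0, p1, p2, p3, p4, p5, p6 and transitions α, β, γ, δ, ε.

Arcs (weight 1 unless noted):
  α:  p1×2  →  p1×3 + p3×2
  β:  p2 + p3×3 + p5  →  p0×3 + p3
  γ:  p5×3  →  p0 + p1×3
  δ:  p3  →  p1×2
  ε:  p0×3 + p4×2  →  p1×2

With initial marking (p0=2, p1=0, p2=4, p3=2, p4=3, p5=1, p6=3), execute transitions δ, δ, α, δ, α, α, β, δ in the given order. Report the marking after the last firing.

step 1: fire δ:  (p0=2, p1=0, p2=4, p3=2, p4=3, p5=1, p6=3) → (p0=2, p1=2, p2=4, p3=1, p4=3, p5=1, p6=3)
step 2: fire δ:  (p0=2, p1=2, p2=4, p3=1, p4=3, p5=1, p6=3) → (p0=2, p1=4, p2=4, p3=0, p4=3, p5=1, p6=3)
step 3: fire α:  (p0=2, p1=4, p2=4, p3=0, p4=3, p5=1, p6=3) → (p0=2, p1=5, p2=4, p3=2, p4=3, p5=1, p6=3)
step 4: fire δ:  (p0=2, p1=5, p2=4, p3=2, p4=3, p5=1, p6=3) → (p0=2, p1=7, p2=4, p3=1, p4=3, p5=1, p6=3)
step 5: fire α:  (p0=2, p1=7, p2=4, p3=1, p4=3, p5=1, p6=3) → (p0=2, p1=8, p2=4, p3=3, p4=3, p5=1, p6=3)
step 6: fire α:  (p0=2, p1=8, p2=4, p3=3, p4=3, p5=1, p6=3) → (p0=2, p1=9, p2=4, p3=5, p4=3, p5=1, p6=3)
step 7: fire β:  (p0=2, p1=9, p2=4, p3=5, p4=3, p5=1, p6=3) → (p0=5, p1=9, p2=3, p3=3, p4=3, p5=0, p6=3)
step 8: fire δ:  (p0=5, p1=9, p2=3, p3=3, p4=3, p5=0, p6=3) → (p0=5, p1=11, p2=3, p3=2, p4=3, p5=0, p6=3)

(p0=5, p1=11, p2=3, p3=2, p4=3, p5=0, p6=3)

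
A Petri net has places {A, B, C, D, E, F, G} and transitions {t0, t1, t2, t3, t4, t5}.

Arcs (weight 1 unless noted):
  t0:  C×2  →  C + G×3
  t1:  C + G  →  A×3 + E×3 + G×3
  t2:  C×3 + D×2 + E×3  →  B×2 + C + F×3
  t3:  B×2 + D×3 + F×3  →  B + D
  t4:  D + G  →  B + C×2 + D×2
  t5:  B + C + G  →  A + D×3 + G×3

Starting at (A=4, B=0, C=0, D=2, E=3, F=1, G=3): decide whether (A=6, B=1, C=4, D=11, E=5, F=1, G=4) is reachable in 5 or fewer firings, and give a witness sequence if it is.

depth 0: 1 marking
depth 1: 2 markings reached so far
depth 2: 6 markings reached so far
depth 3: 15 markings reached so far
depth 4: 28 markings reached so far
depth 5: 56 markings reached so far
target is not among the 56 markings reachable within 5 steps

NO — not reachable within 5 firings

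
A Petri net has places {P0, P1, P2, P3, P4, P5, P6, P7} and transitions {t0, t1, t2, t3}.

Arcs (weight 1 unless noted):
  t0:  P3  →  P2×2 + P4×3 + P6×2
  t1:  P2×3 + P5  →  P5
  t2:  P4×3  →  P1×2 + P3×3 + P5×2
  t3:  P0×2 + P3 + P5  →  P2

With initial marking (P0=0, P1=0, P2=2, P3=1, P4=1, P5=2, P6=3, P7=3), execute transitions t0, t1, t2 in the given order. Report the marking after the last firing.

step 1: fire t0:  (P0=0, P1=0, P2=2, P3=1, P4=1, P5=2, P6=3, P7=3) → (P0=0, P1=0, P2=4, P3=0, P4=4, P5=2, P6=5, P7=3)
step 2: fire t1:  (P0=0, P1=0, P2=4, P3=0, P4=4, P5=2, P6=5, P7=3) → (P0=0, P1=0, P2=1, P3=0, P4=4, P5=2, P6=5, P7=3)
step 3: fire t2:  (P0=0, P1=0, P2=1, P3=0, P4=4, P5=2, P6=5, P7=3) → (P0=0, P1=2, P2=1, P3=3, P4=1, P5=4, P6=5, P7=3)

(P0=0, P1=2, P2=1, P3=3, P4=1, P5=4, P6=5, P7=3)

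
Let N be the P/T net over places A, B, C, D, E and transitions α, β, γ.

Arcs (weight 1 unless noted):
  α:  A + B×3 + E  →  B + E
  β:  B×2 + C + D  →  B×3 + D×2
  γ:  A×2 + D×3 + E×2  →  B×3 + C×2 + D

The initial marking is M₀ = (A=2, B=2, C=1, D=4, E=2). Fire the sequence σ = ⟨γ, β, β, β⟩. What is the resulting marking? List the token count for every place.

step 1: fire γ:  (A=2, B=2, C=1, D=4, E=2) → (A=0, B=5, C=3, D=2, E=0)
step 2: fire β:  (A=0, B=5, C=3, D=2, E=0) → (A=0, B=6, C=2, D=3, E=0)
step 3: fire β:  (A=0, B=6, C=2, D=3, E=0) → (A=0, B=7, C=1, D=4, E=0)
step 4: fire β:  (A=0, B=7, C=1, D=4, E=0) → (A=0, B=8, C=0, D=5, E=0)

(A=0, B=8, C=0, D=5, E=0)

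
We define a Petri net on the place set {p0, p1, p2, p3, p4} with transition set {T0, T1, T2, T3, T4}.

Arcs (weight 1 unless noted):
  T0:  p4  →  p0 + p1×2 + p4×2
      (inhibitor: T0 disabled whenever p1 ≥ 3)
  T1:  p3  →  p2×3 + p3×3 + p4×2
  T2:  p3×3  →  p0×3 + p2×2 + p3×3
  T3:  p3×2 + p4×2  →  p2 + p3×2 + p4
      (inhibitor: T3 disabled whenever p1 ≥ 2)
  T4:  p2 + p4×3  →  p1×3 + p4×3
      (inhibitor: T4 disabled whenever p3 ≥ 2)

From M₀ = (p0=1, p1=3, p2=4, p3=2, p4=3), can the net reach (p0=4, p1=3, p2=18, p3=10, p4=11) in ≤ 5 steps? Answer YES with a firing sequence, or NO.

step 1: fire T1:  (p0=1, p1=3, p2=4, p3=2, p4=3) → (p0=1, p1=3, p2=7, p3=4, p4=5)
step 2: fire T1:  (p0=1, p1=3, p2=7, p3=4, p4=5) → (p0=1, p1=3, p2=10, p3=6, p4=7)
step 3: fire T1:  (p0=1, p1=3, p2=10, p3=6, p4=7) → (p0=1, p1=3, p2=13, p3=8, p4=9)
step 4: fire T1:  (p0=1, p1=3, p2=13, p3=8, p4=9) → (p0=1, p1=3, p2=16, p3=10, p4=11)
step 5: fire T2:  (p0=1, p1=3, p2=16, p3=10, p4=11) → (p0=4, p1=3, p2=18, p3=10, p4=11)

YES — reachable via ⟨T1, T1, T1, T1, T2⟩ (5 firings)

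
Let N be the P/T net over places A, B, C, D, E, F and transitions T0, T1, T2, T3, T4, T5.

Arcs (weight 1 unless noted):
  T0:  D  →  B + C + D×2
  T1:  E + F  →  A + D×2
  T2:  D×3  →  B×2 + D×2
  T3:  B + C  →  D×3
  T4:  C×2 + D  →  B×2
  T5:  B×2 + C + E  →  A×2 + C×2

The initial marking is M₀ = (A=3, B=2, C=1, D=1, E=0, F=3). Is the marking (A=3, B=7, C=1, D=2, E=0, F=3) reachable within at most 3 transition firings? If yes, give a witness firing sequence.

NO — not reachable within 3 firings

depth 0: 1 marking
depth 1: 3 markings reached so far
depth 2: 7 markings reached so far
depth 3: 14 markings reached so far
target is not among the 14 markings reachable within 3 steps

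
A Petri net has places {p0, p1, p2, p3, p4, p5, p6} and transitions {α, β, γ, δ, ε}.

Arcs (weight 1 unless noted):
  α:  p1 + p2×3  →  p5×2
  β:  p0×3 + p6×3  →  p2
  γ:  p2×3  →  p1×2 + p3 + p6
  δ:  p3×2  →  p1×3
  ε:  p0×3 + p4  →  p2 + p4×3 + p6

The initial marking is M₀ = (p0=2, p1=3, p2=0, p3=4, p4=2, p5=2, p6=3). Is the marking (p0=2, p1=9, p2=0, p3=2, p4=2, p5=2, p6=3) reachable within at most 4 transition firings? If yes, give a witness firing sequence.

NO — not reachable within 4 firings

depth 0: 1 marking
depth 1: 2 markings reached so far
depth 2: 3 markings reached so far
depth 3: 3 markings reached so far
(frontier empty at depth 3; search complete)
target is not among the 3 markings reachable within 4 steps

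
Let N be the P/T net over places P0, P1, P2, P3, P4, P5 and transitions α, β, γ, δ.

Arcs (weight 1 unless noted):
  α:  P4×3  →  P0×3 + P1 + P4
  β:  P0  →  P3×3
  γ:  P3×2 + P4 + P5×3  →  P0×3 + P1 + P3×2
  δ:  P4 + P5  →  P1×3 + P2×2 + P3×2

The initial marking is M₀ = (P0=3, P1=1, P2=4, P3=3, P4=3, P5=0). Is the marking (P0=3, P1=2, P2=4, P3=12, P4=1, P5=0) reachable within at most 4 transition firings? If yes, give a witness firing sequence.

step 1: fire α:  (P0=3, P1=1, P2=4, P3=3, P4=3, P5=0) → (P0=6, P1=2, P2=4, P3=3, P4=1, P5=0)
step 2: fire β:  (P0=6, P1=2, P2=4, P3=3, P4=1, P5=0) → (P0=5, P1=2, P2=4, P3=6, P4=1, P5=0)
step 3: fire β:  (P0=5, P1=2, P2=4, P3=6, P4=1, P5=0) → (P0=4, P1=2, P2=4, P3=9, P4=1, P5=0)
step 4: fire β:  (P0=4, P1=2, P2=4, P3=9, P4=1, P5=0) → (P0=3, P1=2, P2=4, P3=12, P4=1, P5=0)

YES — reachable via ⟨α, β, β, β⟩ (4 firings)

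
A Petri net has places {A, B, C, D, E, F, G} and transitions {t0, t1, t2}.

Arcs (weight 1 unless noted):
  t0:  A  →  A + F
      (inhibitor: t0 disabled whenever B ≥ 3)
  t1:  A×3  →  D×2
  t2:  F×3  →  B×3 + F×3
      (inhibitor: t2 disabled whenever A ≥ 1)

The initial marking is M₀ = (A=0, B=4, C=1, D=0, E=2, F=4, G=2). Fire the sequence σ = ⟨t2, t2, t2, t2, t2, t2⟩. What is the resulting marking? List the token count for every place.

(A=0, B=22, C=1, D=0, E=2, F=4, G=2)

step 1: fire t2:  (A=0, B=4, C=1, D=0, E=2, F=4, G=2) → (A=0, B=7, C=1, D=0, E=2, F=4, G=2)
step 2: fire t2:  (A=0, B=7, C=1, D=0, E=2, F=4, G=2) → (A=0, B=10, C=1, D=0, E=2, F=4, G=2)
step 3: fire t2:  (A=0, B=10, C=1, D=0, E=2, F=4, G=2) → (A=0, B=13, C=1, D=0, E=2, F=4, G=2)
step 4: fire t2:  (A=0, B=13, C=1, D=0, E=2, F=4, G=2) → (A=0, B=16, C=1, D=0, E=2, F=4, G=2)
step 5: fire t2:  (A=0, B=16, C=1, D=0, E=2, F=4, G=2) → (A=0, B=19, C=1, D=0, E=2, F=4, G=2)
step 6: fire t2:  (A=0, B=19, C=1, D=0, E=2, F=4, G=2) → (A=0, B=22, C=1, D=0, E=2, F=4, G=2)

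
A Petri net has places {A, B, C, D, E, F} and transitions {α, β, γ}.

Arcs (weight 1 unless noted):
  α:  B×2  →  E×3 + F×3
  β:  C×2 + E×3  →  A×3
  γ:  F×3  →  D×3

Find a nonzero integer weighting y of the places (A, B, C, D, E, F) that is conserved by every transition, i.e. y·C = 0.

y = (A:2, B:0, C:3, D:0, E:0, F:0)

Incidence matrix C (rows=places, cols=transitions):
        α    β    γ
    A   0    3    0
    B  -2    0    0
    C   0   -2    0
    D   0    0    3
    E   3   -3    0
    F   3    0   -3

Candidate y = [2, 0, 3, 0, 0, 0]; check y·C column-wise:
  col α: 2·0 + 0·-2 + 3·0 + 0·3 + 0·3 = 0
  col β: 2·3 + 3·-2 + 0·-3 = 0
  col γ: 2·0 + 3·0 + 0·3 + 0·-3 = 0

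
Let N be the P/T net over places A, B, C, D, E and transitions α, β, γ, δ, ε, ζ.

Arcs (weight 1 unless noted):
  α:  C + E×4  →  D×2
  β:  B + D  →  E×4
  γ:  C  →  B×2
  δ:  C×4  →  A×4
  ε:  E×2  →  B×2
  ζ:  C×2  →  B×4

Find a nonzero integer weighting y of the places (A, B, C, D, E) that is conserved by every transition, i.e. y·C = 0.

y = (A:2, B:1, C:2, D:3, E:1)

Incidence matrix C (rows=places, cols=transitions):
        α    β    γ    δ    ε    ζ
    A   0    0    0    4    0    0
    B   0   -1    2    0    2    4
    C  -1    0   -1   -4    0   -2
    D   2   -1    0    0    0    0
    E  -4    4    0    0   -2    0

Candidate y = [2, 1, 2, 3, 1]; check y·C column-wise:
  col α: 2·0 + 1·0 + 2·-1 + 3·2 + 1·-4 = 0
  col β: 2·0 + 1·-1 + 2·0 + 3·-1 + 1·4 = 0
  col γ: 2·0 + 1·2 + 2·-1 + 3·0 + 1·0 = 0
  col δ: 2·4 + 1·0 + 2·-4 + 3·0 + 1·0 = 0
  col ε: 2·0 + 1·2 + 2·0 + 3·0 + 1·-2 = 0
  col ζ: 2·0 + 1·4 + 2·-2 + 3·0 + 1·0 = 0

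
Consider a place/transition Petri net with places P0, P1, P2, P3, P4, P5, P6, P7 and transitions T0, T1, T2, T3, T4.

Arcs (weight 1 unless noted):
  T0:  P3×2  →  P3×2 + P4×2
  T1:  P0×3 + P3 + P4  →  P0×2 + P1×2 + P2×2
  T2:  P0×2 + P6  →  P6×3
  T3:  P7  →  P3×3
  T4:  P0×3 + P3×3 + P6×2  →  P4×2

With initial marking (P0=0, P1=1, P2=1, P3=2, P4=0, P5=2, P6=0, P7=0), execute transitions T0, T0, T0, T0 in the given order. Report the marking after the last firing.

step 1: fire T0:  (P0=0, P1=1, P2=1, P3=2, P4=0, P5=2, P6=0, P7=0) → (P0=0, P1=1, P2=1, P3=2, P4=2, P5=2, P6=0, P7=0)
step 2: fire T0:  (P0=0, P1=1, P2=1, P3=2, P4=2, P5=2, P6=0, P7=0) → (P0=0, P1=1, P2=1, P3=2, P4=4, P5=2, P6=0, P7=0)
step 3: fire T0:  (P0=0, P1=1, P2=1, P3=2, P4=4, P5=2, P6=0, P7=0) → (P0=0, P1=1, P2=1, P3=2, P4=6, P5=2, P6=0, P7=0)
step 4: fire T0:  (P0=0, P1=1, P2=1, P3=2, P4=6, P5=2, P6=0, P7=0) → (P0=0, P1=1, P2=1, P3=2, P4=8, P5=2, P6=0, P7=0)

(P0=0, P1=1, P2=1, P3=2, P4=8, P5=2, P6=0, P7=0)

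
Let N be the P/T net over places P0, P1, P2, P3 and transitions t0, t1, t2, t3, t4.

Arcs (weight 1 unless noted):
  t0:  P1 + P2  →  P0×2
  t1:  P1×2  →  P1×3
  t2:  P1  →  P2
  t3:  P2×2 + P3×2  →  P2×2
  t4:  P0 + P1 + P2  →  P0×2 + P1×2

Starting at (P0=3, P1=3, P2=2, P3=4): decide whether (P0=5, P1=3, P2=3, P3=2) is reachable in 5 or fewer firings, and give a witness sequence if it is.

NO — not reachable within 5 firings

depth 0: 1 marking
depth 1: 6 markings reached so far
depth 2: 21 markings reached so far
depth 3: 50 markings reached so far
depth 4: 93 markings reached so far
depth 5: 151 markings reached so far
target is not among the 151 markings reachable within 5 steps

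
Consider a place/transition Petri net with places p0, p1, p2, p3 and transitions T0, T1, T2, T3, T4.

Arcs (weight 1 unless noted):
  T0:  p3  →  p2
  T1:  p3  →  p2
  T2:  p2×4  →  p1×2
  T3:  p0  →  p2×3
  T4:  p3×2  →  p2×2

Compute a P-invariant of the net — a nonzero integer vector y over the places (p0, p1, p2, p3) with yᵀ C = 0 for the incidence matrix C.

Incidence matrix C (rows=places, cols=transitions):
       T0   T1   T2   T3   T4
   p0   0    0    0   -1    0
   p1   0    0    2    0    0
   p2   1    1   -4    3    2
   p3  -1   -1    0    0   -2

Candidate y = [3, 2, 1, 1]; check y·C column-wise:
  col T0: 3·0 + 2·0 + 1·1 + 1·-1 = 0
  col T1: 3·0 + 2·0 + 1·1 + 1·-1 = 0
  col T2: 3·0 + 2·2 + 1·-4 + 1·0 = 0
  col T3: 3·-1 + 2·0 + 1·3 + 1·0 = 0
  col T4: 3·0 + 2·0 + 1·2 + 1·-2 = 0

y = (p0:3, p1:2, p2:1, p3:1)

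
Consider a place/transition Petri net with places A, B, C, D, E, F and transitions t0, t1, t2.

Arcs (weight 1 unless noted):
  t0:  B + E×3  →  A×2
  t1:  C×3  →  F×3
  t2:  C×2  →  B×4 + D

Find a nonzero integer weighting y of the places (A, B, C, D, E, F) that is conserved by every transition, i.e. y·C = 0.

Incidence matrix C (rows=places, cols=transitions):
       t0   t1   t2
    A   2    0    0
    B  -1    0    4
    C   0   -3   -2
    D   0    0    1
    E  -3    0    0
    F   0    3    0

Candidate y = [1, 2, 0, -8, 0, 0]; check y·C column-wise:
  col t0: 1·2 + 2·-1 + -8·0 + 0·-3 = 0
  col t1: 1·0 + 2·0 + 0·-3 + -8·0 + 0·3 = 0
  col t2: 1·0 + 2·4 + 0·-2 + -8·1 = 0

y = (A:1, B:2, C:0, D:-8, E:0, F:0)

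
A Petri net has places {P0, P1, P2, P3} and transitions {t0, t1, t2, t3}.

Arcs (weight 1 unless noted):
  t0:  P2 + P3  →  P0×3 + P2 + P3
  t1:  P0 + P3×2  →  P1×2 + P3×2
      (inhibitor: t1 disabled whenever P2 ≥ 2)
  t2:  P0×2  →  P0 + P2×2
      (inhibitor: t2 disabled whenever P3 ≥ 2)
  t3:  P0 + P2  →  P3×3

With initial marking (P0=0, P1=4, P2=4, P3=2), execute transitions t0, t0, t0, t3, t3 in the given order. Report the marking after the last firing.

step 1: fire t0:  (P0=0, P1=4, P2=4, P3=2) → (P0=3, P1=4, P2=4, P3=2)
step 2: fire t0:  (P0=3, P1=4, P2=4, P3=2) → (P0=6, P1=4, P2=4, P3=2)
step 3: fire t0:  (P0=6, P1=4, P2=4, P3=2) → (P0=9, P1=4, P2=4, P3=2)
step 4: fire t3:  (P0=9, P1=4, P2=4, P3=2) → (P0=8, P1=4, P2=3, P3=5)
step 5: fire t3:  (P0=8, P1=4, P2=3, P3=5) → (P0=7, P1=4, P2=2, P3=8)

(P0=7, P1=4, P2=2, P3=8)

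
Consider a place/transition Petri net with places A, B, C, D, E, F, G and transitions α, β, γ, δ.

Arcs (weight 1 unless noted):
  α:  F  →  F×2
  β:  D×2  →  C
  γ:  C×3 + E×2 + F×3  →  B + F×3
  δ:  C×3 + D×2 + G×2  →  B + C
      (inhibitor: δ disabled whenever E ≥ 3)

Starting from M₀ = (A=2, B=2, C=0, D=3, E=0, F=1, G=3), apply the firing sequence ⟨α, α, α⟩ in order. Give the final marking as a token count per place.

step 1: fire α:  (A=2, B=2, C=0, D=3, E=0, F=1, G=3) → (A=2, B=2, C=0, D=3, E=0, F=2, G=3)
step 2: fire α:  (A=2, B=2, C=0, D=3, E=0, F=2, G=3) → (A=2, B=2, C=0, D=3, E=0, F=3, G=3)
step 3: fire α:  (A=2, B=2, C=0, D=3, E=0, F=3, G=3) → (A=2, B=2, C=0, D=3, E=0, F=4, G=3)

(A=2, B=2, C=0, D=3, E=0, F=4, G=3)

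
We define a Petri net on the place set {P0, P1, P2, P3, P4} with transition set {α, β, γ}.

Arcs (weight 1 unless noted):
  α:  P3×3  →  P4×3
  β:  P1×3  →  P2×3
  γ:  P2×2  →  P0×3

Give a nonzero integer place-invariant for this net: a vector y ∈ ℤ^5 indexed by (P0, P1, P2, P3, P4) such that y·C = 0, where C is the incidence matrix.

y = (P0:2, P1:3, P2:3, P3:0, P4:0)

Incidence matrix C (rows=places, cols=transitions):
        α    β    γ
   P0   0    0    3
   P1   0   -3    0
   P2   0    3   -2
   P3  -3    0    0
   P4   3    0    0

Candidate y = [2, 3, 3, 0, 0]; check y·C column-wise:
  col α: 2·0 + 3·0 + 3·0 + 0·-3 + 0·3 = 0
  col β: 2·0 + 3·-3 + 3·3 = 0
  col γ: 2·3 + 3·0 + 3·-2 = 0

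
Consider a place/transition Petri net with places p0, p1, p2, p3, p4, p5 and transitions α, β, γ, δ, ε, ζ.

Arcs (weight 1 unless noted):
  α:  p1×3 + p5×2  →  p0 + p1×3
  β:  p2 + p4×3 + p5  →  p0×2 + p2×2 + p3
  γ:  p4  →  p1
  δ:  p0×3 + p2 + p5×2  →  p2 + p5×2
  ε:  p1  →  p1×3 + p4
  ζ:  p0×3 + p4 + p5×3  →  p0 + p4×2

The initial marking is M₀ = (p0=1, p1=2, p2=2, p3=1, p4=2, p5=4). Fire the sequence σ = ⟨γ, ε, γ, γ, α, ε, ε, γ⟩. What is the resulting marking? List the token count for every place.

step 1: fire γ:  (p0=1, p1=2, p2=2, p3=1, p4=2, p5=4) → (p0=1, p1=3, p2=2, p3=1, p4=1, p5=4)
step 2: fire ε:  (p0=1, p1=3, p2=2, p3=1, p4=1, p5=4) → (p0=1, p1=5, p2=2, p3=1, p4=2, p5=4)
step 3: fire γ:  (p0=1, p1=5, p2=2, p3=1, p4=2, p5=4) → (p0=1, p1=6, p2=2, p3=1, p4=1, p5=4)
step 4: fire γ:  (p0=1, p1=6, p2=2, p3=1, p4=1, p5=4) → (p0=1, p1=7, p2=2, p3=1, p4=0, p5=4)
step 5: fire α:  (p0=1, p1=7, p2=2, p3=1, p4=0, p5=4) → (p0=2, p1=7, p2=2, p3=1, p4=0, p5=2)
step 6: fire ε:  (p0=2, p1=7, p2=2, p3=1, p4=0, p5=2) → (p0=2, p1=9, p2=2, p3=1, p4=1, p5=2)
step 7: fire ε:  (p0=2, p1=9, p2=2, p3=1, p4=1, p5=2) → (p0=2, p1=11, p2=2, p3=1, p4=2, p5=2)
step 8: fire γ:  (p0=2, p1=11, p2=2, p3=1, p4=2, p5=2) → (p0=2, p1=12, p2=2, p3=1, p4=1, p5=2)

(p0=2, p1=12, p2=2, p3=1, p4=1, p5=2)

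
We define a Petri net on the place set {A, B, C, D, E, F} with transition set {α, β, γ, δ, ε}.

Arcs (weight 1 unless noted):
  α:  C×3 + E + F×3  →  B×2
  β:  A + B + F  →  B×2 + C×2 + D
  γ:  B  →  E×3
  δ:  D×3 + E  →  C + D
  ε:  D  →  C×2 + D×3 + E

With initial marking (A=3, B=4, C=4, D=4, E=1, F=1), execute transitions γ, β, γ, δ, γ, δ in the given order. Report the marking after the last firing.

step 1: fire γ:  (A=3, B=4, C=4, D=4, E=1, F=1) → (A=3, B=3, C=4, D=4, E=4, F=1)
step 2: fire β:  (A=3, B=3, C=4, D=4, E=4, F=1) → (A=2, B=4, C=6, D=5, E=4, F=0)
step 3: fire γ:  (A=2, B=4, C=6, D=5, E=4, F=0) → (A=2, B=3, C=6, D=5, E=7, F=0)
step 4: fire δ:  (A=2, B=3, C=6, D=5, E=7, F=0) → (A=2, B=3, C=7, D=3, E=6, F=0)
step 5: fire γ:  (A=2, B=3, C=7, D=3, E=6, F=0) → (A=2, B=2, C=7, D=3, E=9, F=0)
step 6: fire δ:  (A=2, B=2, C=7, D=3, E=9, F=0) → (A=2, B=2, C=8, D=1, E=8, F=0)

(A=2, B=2, C=8, D=1, E=8, F=0)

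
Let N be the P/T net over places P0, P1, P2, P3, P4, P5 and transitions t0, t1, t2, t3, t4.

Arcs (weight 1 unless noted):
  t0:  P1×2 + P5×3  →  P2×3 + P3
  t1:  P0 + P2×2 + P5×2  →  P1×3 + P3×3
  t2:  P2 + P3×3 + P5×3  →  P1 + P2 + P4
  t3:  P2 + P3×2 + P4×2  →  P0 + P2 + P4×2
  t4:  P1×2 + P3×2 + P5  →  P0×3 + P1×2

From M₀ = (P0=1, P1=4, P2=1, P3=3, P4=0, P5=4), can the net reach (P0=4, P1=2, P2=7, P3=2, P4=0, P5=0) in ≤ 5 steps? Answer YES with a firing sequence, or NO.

depth 0: 1 marking
depth 1: 4 markings reached so far
depth 2: 5 markings reached so far
depth 3: 5 markings reached so far
(frontier empty at depth 3; search complete)
target is not among the 5 markings reachable within 5 steps

NO — not reachable within 5 firings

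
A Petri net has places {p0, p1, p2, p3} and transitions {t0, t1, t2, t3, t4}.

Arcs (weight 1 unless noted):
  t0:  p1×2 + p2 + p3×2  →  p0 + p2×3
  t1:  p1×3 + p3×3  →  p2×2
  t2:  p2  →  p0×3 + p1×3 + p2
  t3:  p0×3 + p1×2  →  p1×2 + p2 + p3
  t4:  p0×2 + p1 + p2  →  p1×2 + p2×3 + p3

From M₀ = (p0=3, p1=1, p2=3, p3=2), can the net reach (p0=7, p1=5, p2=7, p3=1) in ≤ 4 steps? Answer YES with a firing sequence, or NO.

depth 0: 1 marking
depth 1: 3 markings reached so far
depth 2: 8 markings reached so far
depth 3: 19 markings reached so far
depth 4: 37 markings reached so far
target is not among the 37 markings reachable within 4 steps

NO — not reachable within 4 firings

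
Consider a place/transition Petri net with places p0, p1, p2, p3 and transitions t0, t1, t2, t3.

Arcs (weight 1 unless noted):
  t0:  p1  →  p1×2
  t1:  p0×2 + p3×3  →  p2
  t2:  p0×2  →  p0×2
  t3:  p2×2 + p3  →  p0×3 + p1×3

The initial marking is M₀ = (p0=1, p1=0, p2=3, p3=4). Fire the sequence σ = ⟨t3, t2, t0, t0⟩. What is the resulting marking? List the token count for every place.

step 1: fire t3:  (p0=1, p1=0, p2=3, p3=4) → (p0=4, p1=3, p2=1, p3=3)
step 2: fire t2:  (p0=4, p1=3, p2=1, p3=3) → (p0=4, p1=3, p2=1, p3=3)
step 3: fire t0:  (p0=4, p1=3, p2=1, p3=3) → (p0=4, p1=4, p2=1, p3=3)
step 4: fire t0:  (p0=4, p1=4, p2=1, p3=3) → (p0=4, p1=5, p2=1, p3=3)

(p0=4, p1=5, p2=1, p3=3)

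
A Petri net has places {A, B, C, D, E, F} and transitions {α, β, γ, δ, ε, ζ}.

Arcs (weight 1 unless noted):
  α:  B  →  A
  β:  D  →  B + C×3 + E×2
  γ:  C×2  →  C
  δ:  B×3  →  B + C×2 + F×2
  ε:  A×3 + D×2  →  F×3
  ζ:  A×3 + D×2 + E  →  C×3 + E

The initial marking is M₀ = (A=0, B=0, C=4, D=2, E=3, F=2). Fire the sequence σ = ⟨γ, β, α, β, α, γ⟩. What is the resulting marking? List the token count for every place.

step 1: fire γ:  (A=0, B=0, C=4, D=2, E=3, F=2) → (A=0, B=0, C=3, D=2, E=3, F=2)
step 2: fire β:  (A=0, B=0, C=3, D=2, E=3, F=2) → (A=0, B=1, C=6, D=1, E=5, F=2)
step 3: fire α:  (A=0, B=1, C=6, D=1, E=5, F=2) → (A=1, B=0, C=6, D=1, E=5, F=2)
step 4: fire β:  (A=1, B=0, C=6, D=1, E=5, F=2) → (A=1, B=1, C=9, D=0, E=7, F=2)
step 5: fire α:  (A=1, B=1, C=9, D=0, E=7, F=2) → (A=2, B=0, C=9, D=0, E=7, F=2)
step 6: fire γ:  (A=2, B=0, C=9, D=0, E=7, F=2) → (A=2, B=0, C=8, D=0, E=7, F=2)

(A=2, B=0, C=8, D=0, E=7, F=2)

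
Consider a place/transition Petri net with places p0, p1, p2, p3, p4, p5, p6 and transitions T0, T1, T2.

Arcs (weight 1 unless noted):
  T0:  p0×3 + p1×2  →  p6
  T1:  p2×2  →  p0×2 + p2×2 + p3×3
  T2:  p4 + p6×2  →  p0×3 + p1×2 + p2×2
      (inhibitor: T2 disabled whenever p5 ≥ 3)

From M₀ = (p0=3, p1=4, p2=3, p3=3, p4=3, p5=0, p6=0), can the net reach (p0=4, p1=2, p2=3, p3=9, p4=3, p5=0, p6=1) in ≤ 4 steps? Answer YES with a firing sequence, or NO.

YES — reachable via ⟨T0, T1, T1⟩ (3 firings)

step 1: fire T0:  (p0=3, p1=4, p2=3, p3=3, p4=3, p5=0, p6=0) → (p0=0, p1=2, p2=3, p3=3, p4=3, p5=0, p6=1)
step 2: fire T1:  (p0=0, p1=2, p2=3, p3=3, p4=3, p5=0, p6=1) → (p0=2, p1=2, p2=3, p3=6, p4=3, p5=0, p6=1)
step 3: fire T1:  (p0=2, p1=2, p2=3, p3=6, p4=3, p5=0, p6=1) → (p0=4, p1=2, p2=3, p3=9, p4=3, p5=0, p6=1)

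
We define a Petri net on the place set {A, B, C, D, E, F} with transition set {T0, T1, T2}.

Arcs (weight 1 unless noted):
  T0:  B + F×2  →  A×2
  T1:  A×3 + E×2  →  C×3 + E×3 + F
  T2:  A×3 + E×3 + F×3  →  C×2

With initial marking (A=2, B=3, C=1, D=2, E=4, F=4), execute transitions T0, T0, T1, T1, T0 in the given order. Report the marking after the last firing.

(A=2, B=0, C=7, D=2, E=6, F=0)

step 1: fire T0:  (A=2, B=3, C=1, D=2, E=4, F=4) → (A=4, B=2, C=1, D=2, E=4, F=2)
step 2: fire T0:  (A=4, B=2, C=1, D=2, E=4, F=2) → (A=6, B=1, C=1, D=2, E=4, F=0)
step 3: fire T1:  (A=6, B=1, C=1, D=2, E=4, F=0) → (A=3, B=1, C=4, D=2, E=5, F=1)
step 4: fire T1:  (A=3, B=1, C=4, D=2, E=5, F=1) → (A=0, B=1, C=7, D=2, E=6, F=2)
step 5: fire T0:  (A=0, B=1, C=7, D=2, E=6, F=2) → (A=2, B=0, C=7, D=2, E=6, F=0)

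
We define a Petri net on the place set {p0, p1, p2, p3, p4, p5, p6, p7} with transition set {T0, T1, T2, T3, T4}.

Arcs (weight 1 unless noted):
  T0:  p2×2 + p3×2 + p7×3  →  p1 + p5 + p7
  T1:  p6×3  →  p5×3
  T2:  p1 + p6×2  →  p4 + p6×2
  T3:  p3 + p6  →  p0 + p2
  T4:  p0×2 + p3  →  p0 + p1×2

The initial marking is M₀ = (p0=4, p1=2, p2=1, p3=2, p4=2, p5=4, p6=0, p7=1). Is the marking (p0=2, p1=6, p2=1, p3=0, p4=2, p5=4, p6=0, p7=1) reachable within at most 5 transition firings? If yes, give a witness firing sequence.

step 1: fire T4:  (p0=4, p1=2, p2=1, p3=2, p4=2, p5=4, p6=0, p7=1) → (p0=3, p1=4, p2=1, p3=1, p4=2, p5=4, p6=0, p7=1)
step 2: fire T4:  (p0=3, p1=4, p2=1, p3=1, p4=2, p5=4, p6=0, p7=1) → (p0=2, p1=6, p2=1, p3=0, p4=2, p5=4, p6=0, p7=1)

YES — reachable via ⟨T4, T4⟩ (2 firings)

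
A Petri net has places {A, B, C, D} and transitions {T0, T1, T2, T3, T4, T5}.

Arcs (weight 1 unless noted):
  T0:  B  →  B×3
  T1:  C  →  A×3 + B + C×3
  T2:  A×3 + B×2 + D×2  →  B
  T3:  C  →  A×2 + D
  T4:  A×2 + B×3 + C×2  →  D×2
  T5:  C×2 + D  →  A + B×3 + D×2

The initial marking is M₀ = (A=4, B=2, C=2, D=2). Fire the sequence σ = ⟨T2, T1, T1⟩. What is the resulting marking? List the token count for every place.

step 1: fire T2:  (A=4, B=2, C=2, D=2) → (A=1, B=1, C=2, D=0)
step 2: fire T1:  (A=1, B=1, C=2, D=0) → (A=4, B=2, C=4, D=0)
step 3: fire T1:  (A=4, B=2, C=4, D=0) → (A=7, B=3, C=6, D=0)

(A=7, B=3, C=6, D=0)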